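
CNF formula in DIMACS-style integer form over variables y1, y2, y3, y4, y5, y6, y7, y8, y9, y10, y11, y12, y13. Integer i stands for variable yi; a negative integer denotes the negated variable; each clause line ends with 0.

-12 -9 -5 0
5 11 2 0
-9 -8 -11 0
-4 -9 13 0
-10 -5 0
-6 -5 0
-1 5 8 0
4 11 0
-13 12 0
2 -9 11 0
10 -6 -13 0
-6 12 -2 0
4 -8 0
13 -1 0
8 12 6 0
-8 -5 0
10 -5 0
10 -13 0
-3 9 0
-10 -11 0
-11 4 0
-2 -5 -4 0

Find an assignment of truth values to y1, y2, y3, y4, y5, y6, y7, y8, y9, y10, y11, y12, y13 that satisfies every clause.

y1=T, y2=T, y3=F, y4=T, y5=F, y6=F, y7=F, y8=T, y9=T, y10=T, y11=F, y12=T, y13=T

Check each clause:
  1. (~y12 | ~y9 | ~y5) — ~y5 is true.
  2. (y2 | y11 | y5) — y2 is true.
  3. (~y9 | ~y8 | ~y11) — ~y11 is true.
  4. (~y9 | y13 | ~y4) — y13 is true.
  5. (~y5 | ~y10) — ~y5 is true.
  6. (~y5 | ~y6) — ~y6 is true.
  7. (y8 | y5 | ~y1) — y8 is true.
  8. (y11 | y4) — y4 is true.
  9. (y12 | ~y13) — y12 is true.
  10. (y2 | y11 | ~y9) — y2 is true.
  11. (~y13 | y10 | ~y6) — ~y6 is true.
  12. (~y6 | ~y2 | y12) — ~y6 is true.
  13. (~y8 | y4) — y4 is true.
  14. (~y1 | y13) — y13 is true.
  15. (y12 | y8 | y6) — y8 is true.
  16. (~y5 | ~y8) — ~y5 is true.
  17. (y10 | ~y5) — y10 is true.
  18. (y10 | ~y13) — y10 is true.
  19. (y9 | ~y3) — y9 is true.
  20. (~y10 | ~y11) — ~y11 is true.
  21. (~y11 | y4) — y4 is true.
  22. (~y5 | ~y2 | ~y4) — ~y5 is true.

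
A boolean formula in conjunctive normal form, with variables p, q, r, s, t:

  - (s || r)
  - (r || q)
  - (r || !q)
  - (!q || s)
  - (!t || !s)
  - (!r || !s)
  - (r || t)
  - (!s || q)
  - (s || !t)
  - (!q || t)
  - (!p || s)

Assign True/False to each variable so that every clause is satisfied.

p = False, q = False, r = True, s = False, t = False

Pure literal: p appears only negated; assign p = False.
Try q = False.
  then r is forced to True.
  then s is forced to False.
  then t is forced to False.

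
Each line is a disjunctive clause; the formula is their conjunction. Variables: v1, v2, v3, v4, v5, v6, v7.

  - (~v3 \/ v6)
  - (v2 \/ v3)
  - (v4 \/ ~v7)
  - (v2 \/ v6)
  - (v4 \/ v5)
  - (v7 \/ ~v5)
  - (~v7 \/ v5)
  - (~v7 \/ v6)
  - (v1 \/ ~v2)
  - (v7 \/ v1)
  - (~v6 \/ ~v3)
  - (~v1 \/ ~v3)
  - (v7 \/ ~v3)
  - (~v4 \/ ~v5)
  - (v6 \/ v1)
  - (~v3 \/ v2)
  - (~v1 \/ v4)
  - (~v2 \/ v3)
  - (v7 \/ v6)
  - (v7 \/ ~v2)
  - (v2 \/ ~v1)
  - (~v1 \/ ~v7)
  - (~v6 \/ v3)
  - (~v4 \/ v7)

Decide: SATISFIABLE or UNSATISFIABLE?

UNSATISFIABLE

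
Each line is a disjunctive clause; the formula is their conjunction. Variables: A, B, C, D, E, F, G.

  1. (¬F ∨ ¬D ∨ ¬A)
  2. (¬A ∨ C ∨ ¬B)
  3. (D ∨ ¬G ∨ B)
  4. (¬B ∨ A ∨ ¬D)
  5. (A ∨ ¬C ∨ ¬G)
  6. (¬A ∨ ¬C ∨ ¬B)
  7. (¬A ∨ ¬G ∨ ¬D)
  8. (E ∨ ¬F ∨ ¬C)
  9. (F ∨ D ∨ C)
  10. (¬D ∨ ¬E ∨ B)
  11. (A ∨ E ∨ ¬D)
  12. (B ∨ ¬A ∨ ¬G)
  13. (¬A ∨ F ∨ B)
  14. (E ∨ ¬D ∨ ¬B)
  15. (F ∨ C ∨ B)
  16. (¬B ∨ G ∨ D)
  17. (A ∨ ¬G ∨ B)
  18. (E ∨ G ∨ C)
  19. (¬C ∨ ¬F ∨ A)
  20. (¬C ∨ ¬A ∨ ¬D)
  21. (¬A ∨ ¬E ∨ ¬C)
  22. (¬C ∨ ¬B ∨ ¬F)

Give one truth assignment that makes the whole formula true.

A=False  B=True  C=False  D=False  E=True  F=True  G=True

Branch on A: take A = False.
The remaining clauses are satisfied by B = True, C = False, D = False, E = True, F = True, G = True.
Every clause has at least one true literal under this assignment.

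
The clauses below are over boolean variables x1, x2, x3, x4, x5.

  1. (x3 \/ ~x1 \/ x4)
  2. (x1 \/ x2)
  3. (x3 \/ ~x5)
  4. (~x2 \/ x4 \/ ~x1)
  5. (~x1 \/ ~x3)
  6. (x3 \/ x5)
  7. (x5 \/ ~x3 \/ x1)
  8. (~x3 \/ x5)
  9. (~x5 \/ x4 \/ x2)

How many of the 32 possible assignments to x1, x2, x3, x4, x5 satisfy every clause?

2

Satisfying assignments:
  x1=F x2=T x3=T x4=F x5=T
  x1=F x2=T x3=T x4=T x5=T
That's 2 in total.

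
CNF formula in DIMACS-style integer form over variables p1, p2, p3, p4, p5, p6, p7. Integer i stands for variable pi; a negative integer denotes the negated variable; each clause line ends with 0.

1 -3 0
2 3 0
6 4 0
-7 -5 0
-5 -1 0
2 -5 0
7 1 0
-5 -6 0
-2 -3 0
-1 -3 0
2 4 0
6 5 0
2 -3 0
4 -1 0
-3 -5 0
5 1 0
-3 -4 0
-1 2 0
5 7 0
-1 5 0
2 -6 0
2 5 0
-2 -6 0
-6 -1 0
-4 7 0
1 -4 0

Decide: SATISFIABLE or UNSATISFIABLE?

UNSATISFIABLE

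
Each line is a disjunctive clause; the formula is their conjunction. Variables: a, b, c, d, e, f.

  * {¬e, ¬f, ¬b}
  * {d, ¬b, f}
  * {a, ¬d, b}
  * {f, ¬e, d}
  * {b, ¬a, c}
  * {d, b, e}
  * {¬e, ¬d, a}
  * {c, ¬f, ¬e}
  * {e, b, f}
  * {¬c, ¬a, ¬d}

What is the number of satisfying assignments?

Case analysis on b and d:
  b=1, d=1: 7 of the 16 assignments to (a,c,e,f) work.
  b=1, d=0: remaining (a,c,e,f) ∈ {(0,0,0,1); (0,1,0,1); (1,0,0,1); (1,1,0,1)} — 4.
  b=0, d=1: a clause becomes empty — 0.
  b=0, d=0: remaining (a,c,e,f) ∈ {(0,1,1,1); (1,1,1,1)} — 2.
Total: 7 + 4 + 0 + 2 = 13.

13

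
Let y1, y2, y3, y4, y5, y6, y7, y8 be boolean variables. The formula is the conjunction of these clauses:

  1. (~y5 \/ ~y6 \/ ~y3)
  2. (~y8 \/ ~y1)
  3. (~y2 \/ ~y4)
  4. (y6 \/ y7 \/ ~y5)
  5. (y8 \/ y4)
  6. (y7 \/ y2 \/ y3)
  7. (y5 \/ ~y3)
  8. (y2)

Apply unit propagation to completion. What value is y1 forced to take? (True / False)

False

(y2) is a unit clause: y2 = True.
(~y2 \/ ~y4): since y2 = True, the clause reduces to (~y4). y4 = False.
In (y4 \/ y8), y4 is now false; y8 must hold, so y8 = True.
(~y1 \/ ~y8) with y8 = True leaves only ~y1, so y1 = False.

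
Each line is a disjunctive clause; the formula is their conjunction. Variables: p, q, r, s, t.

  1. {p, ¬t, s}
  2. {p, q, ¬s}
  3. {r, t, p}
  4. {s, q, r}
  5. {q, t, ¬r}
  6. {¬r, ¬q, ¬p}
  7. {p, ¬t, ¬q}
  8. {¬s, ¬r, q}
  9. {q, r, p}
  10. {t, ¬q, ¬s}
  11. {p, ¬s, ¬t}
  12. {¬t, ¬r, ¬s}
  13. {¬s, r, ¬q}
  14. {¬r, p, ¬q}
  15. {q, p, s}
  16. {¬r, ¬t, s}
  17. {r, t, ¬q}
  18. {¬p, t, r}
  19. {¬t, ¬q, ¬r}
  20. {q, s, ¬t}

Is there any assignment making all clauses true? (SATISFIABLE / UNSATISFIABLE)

Branch on p: take p = True.
Branch on q: take q = True.
  then r is forced to False.
  then s is forced to False.
  then t is forced to True.
So p = True, q = True, r = False, s = False, t = True is a satisfying assignment.

SATISFIABLE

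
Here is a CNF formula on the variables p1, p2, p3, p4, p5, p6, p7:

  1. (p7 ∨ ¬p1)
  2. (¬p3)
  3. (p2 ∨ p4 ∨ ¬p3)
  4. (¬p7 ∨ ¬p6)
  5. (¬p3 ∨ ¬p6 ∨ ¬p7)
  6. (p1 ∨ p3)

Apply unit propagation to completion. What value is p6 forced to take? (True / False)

False

(¬p3) is a unit clause: p3 = False.
From (p1 ∨ p3) and p3 = False: p1 = True.
(¬p1 ∨ p7) with p1 = True leaves only p7, so p7 = True.
In (¬p7 ∨ ¬p6), ¬p7 is now false; ¬p6 must hold, so p6 = False.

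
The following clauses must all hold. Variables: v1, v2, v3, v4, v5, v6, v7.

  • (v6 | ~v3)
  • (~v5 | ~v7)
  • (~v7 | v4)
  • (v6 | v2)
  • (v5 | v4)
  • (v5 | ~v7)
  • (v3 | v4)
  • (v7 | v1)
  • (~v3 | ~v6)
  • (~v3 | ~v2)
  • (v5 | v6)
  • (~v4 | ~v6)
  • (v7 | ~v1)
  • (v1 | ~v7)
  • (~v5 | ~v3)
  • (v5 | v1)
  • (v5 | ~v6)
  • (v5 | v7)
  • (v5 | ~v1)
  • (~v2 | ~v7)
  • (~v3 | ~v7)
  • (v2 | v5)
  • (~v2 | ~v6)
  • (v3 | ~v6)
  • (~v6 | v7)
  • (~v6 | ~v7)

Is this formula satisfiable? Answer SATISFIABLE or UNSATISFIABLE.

UNSATISFIABLE

v7 = True:
  propagation gives v5=False; an empty clause results — contradiction.
v7 = False:
  propagation gives v1=True; an empty clause results — contradiction.
Every branch closes, so no satisfying assignment exists.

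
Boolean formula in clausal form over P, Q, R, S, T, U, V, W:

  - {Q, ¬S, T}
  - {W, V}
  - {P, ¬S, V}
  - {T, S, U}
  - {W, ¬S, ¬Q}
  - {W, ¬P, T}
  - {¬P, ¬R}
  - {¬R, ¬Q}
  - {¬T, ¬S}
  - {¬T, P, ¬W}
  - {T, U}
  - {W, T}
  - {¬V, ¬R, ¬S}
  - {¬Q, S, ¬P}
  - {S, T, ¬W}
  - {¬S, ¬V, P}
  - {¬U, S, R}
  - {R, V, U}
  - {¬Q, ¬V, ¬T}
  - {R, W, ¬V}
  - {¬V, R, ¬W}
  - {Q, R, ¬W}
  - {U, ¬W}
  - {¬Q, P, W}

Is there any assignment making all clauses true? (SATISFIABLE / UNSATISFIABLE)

SATISFIABLE

Set P = False and propagate.
Set Q = False and propagate.
For the remaining variables, R = True, S = False, T = True, U = True, V = True, W = False works.
Every clause has at least one true literal under this assignment.
So P=False, Q=False, R=True, S=False, T=True, U=True, V=True, W=False is a satisfying assignment.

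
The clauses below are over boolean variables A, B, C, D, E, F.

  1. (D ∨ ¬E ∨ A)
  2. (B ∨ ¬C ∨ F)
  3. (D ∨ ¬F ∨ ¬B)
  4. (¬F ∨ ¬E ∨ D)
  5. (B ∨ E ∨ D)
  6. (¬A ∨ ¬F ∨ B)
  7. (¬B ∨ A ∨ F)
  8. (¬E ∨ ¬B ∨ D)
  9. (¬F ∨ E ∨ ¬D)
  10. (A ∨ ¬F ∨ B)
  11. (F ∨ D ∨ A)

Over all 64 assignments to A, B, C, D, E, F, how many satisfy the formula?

15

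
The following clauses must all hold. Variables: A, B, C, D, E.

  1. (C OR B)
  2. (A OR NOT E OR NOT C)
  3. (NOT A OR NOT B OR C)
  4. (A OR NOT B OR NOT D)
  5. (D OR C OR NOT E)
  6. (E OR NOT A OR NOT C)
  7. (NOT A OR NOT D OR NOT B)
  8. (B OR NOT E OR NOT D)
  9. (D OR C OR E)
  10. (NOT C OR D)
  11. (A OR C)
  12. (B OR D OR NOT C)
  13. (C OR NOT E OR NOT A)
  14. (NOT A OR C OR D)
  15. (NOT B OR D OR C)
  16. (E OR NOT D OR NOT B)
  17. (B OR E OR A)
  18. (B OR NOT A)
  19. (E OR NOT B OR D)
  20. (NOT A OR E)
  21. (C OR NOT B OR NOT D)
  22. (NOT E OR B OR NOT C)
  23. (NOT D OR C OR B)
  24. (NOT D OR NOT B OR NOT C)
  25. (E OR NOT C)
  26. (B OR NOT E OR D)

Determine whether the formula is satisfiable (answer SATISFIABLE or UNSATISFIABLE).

UNSATISFIABLE

C = True:
  propagation gives D=True, B=False, E=False; an empty clause results — contradiction.
C = False:
  propagation gives B=True, A=False; an empty clause results — contradiction.
Every branch closes, so no satisfying assignment exists.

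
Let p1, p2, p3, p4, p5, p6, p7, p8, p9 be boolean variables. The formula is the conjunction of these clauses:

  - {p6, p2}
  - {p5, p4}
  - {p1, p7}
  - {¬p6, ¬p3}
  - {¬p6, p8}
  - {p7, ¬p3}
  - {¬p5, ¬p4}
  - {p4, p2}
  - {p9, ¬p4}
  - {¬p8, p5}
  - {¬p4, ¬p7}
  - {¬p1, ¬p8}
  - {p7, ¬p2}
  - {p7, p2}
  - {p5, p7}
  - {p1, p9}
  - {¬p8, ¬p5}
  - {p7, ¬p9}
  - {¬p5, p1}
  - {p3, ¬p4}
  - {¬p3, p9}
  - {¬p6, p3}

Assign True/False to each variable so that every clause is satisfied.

p1=T  p2=T  p3=T  p4=F  p5=T  p6=F  p7=T  p8=F  p9=T

Check each clause:
  1. {p6, p2} — p2 is true.
  2. {p5, p4} — p5 is true.
  3. {p1, p7} — p1 is true.
  4. {¬p6, ¬p3} — ¬p6 is true.
  5. {p8, ¬p6} — ¬p6 is true.
  6. {p7, ¬p3} — p7 is true.
  7. {¬p4, ¬p5} — ¬p4 is true.
  8. {p4, p2} — p2 is true.
  9. {¬p4, p9} — p9 is true.
  10. {p5, ¬p8} — ¬p8 is true.
  11. {¬p7, ¬p4} — ¬p4 is true.
  12. {¬p1, ¬p8} — ¬p8 is true.
  13. {p7, ¬p2} — p7 is true.
  14. {p2, p7} — p2 is true.
  15. {p7, p5} — p5 is true.
  16. {p9, p1} — p1 is true.
  17. {¬p8, ¬p5} — ¬p8 is true.
  18. {¬p9, p7} — p7 is true.
  19. {p1, ¬p5} — p1 is true.
  20. {¬p4, p3} — p3 is true.
  21. {p9, ¬p3} — p9 is true.
  22. {p3, ¬p6} — ¬p6 is true.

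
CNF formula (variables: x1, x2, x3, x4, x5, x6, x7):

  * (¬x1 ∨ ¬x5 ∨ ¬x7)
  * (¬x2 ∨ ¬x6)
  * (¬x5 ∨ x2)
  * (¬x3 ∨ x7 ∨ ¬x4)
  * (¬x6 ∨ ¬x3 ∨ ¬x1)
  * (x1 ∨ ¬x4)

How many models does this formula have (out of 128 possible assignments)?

Case analysis on x1 and x2:
  x1=T, x2=T: 10 of the 32 assignments to (x3,x4,x5,x6,x7) work.
  x1=T, x2=F: 11 of the 32 assignments to (x3,x4,x5,x6,x7) work.
  x1=F, x2=T: forces x4=F; x6=F; x3, x5, x7 free → 2^3 = 8.
  x1=F, x2=F: forces x4=F; x5=F; x3, x6, x7 free → 2^3 = 8.
Total: 10 + 11 + 8 + 8 = 37.

37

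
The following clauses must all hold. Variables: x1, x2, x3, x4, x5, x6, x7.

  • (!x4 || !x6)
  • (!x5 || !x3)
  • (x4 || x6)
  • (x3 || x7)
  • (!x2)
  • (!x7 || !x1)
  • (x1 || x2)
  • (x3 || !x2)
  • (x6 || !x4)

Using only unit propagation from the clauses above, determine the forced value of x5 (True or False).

(!x2) stands alone — x2 = False.
(x1 || x2): since x2 = False, the clause reduces to (x1). x1 = True.
(!x1 || !x7) with x1 = True leaves only !x7, so x7 = False.
(x3 || x7): since x7 = False, the clause reduces to (x3). x3 = True.
(!x3 || !x5) with x3 = True leaves only !x5, so x5 = False.

False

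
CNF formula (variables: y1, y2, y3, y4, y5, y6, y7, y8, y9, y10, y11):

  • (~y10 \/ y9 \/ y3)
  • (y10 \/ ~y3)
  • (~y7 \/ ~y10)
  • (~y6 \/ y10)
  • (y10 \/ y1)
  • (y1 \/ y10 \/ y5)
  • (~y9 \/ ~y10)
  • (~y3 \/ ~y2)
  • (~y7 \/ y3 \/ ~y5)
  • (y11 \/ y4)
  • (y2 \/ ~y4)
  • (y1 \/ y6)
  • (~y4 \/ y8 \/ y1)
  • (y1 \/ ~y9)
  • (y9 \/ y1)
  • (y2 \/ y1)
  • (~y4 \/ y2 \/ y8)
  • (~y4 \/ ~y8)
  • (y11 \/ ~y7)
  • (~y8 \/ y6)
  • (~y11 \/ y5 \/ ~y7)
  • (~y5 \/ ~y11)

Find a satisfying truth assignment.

y1 = True, y2 = False, y3 = True, y4 = False, y5 = False, y6 = False, y7 = False, y8 = False, y9 = False, y10 = True, y11 = True

y1 occurs only positively in the remaining clauses — set y1 = True.
Pure literal: y7 appears only negated; assign y7 = False.
Set y2 = False and propagate.
  then y4 is forced to False.
  then y11 is forced to True.
  then y5 is forced to False.
Set y3 = True and propagate.
  then y10 is forced to True.
  then y9 is forced to False.
For the remaining variables, y6 = False, y8 = False works.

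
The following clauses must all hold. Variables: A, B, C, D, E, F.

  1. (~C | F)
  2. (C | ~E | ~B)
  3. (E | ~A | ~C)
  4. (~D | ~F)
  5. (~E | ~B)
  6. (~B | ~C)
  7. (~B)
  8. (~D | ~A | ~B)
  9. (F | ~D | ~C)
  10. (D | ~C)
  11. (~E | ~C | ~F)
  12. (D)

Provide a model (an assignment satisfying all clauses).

Unit propagation: (~B) forces B = False.
Unit propagation: (D) forces D = True.
Unit propagation: (~F) forces F = False.
Unit propagation: (~C) forces C = False.
A, E are now unconstrained; take A = True, E = True.
Every clause has at least one true literal under this assignment.
Check each clause:
  1. (F | ~C) — ~C is true.
  2. (~B | ~E | C) — ~B is true.
  3. (~A | ~C | E) — ~C is true.
  4. (~F | ~D) — ~F is true.
  5. (~B | ~E) — ~B is true.
  6. (~B | ~C) — ~C is true.
  7. (~B) — ~B is true.
  8. (~D | ~B | ~A) — ~B is true.
  9. (~D | ~C | F) — ~C is true.
  10. (D | ~C) — D is true.
  11. (~F | ~E | ~C) — ~F is true.
  12. (D) — D is true.

A=T  B=F  C=F  D=T  E=T  F=F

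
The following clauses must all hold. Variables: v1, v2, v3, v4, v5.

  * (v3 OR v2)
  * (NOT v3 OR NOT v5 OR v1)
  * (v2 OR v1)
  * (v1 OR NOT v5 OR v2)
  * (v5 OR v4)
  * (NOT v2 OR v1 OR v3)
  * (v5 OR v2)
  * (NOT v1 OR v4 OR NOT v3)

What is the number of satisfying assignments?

Satisfying assignments:
  v1=F v2=T v3=T v4=T v5=F
  v1=T v2=F v3=T v4=T v5=T
  v1=T v2=T v3=F v4=F v5=T
  v1=T v2=T v3=F v4=T v5=F
  v1=T v2=T v3=F v4=T v5=T
  v1=T v2=T v3=T v4=T v5=F
  v1=T v2=T v3=T v4=T v5=T
Count: 7.

7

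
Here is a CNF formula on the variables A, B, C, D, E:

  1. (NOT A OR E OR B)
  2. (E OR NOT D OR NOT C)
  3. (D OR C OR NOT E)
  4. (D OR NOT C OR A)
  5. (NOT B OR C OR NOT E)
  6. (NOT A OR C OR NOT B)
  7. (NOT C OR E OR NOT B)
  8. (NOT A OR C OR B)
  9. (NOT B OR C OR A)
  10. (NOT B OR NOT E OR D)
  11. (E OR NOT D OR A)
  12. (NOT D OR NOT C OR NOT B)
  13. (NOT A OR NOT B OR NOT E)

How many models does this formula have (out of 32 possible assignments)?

5

The models are:
  A=0 B=0 C=0 D=0 E=0
  A=0 B=0 C=0 D=1 E=1
  A=0 B=0 C=1 D=1 E=1
  A=1 B=0 C=1 D=0 E=1
  A=1 B=0 C=1 D=1 E=1
That's 5 in total.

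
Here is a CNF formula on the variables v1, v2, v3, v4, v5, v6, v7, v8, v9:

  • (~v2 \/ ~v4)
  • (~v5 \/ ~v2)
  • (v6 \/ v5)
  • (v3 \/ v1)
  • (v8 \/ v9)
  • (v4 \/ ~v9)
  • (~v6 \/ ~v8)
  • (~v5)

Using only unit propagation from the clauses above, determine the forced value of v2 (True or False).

False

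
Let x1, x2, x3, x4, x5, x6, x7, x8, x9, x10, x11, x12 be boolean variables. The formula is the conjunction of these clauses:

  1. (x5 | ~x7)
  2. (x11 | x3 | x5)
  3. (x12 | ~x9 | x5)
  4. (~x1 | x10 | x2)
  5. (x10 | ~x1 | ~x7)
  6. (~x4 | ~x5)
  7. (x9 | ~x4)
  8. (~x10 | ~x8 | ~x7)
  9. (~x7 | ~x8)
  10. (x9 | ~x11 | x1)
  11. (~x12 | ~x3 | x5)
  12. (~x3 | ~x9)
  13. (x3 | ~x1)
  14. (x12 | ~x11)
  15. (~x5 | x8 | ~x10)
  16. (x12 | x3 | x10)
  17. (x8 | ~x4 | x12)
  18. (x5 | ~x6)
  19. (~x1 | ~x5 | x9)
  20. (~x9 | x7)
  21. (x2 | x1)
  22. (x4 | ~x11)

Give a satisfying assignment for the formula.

x2 occurs only positively in the remaining clauses — set x2 = True.
x6 occurs only negated in the remaining clauses — set x6 = False.
Branch on x1: take x1 = False.
Try x3 = True.
  then x9 is forced to False.
  then x4 is forced to False.
  then x11 is forced to False.
Try x5 = True.
The remaining clauses are satisfied by x7 = False, x8 = True, x10 = True, x12 = True.
Every clause has at least one true literal under this assignment.
Check each clause:
  1. (~x7 | x5) — ~x7 is true.
  2. (x11 | x5 | x3) — x3 is true.
  3. (x12 | x5 | ~x9) — x12 is true.
  4. (x2 | ~x1 | x10) — x2 is true.
  5. (x10 | ~x1 | ~x7) — ~x7 is true.
  6. (~x4 | ~x5) — ~x4 is true.
  7. (~x4 | x9) — ~x4 is true.
  8. (~x8 | ~x7 | ~x10) — ~x7 is true.
  9. (~x7 | ~x8) — ~x7 is true.
  10. (x9 | ~x11 | x1) — ~x11 is true.
  11. (~x12 | ~x3 | x5) — x5 is true.
  12. (~x9 | ~x3) — ~x9 is true.
  13. (~x1 | x3) — x3 is true.
  14. (x12 | ~x11) — x12 is true.
  15. (~x10 | ~x5 | x8) — x8 is true.
  16. (x10 | x3 | x12) — x10 is true.
  17. (~x4 | x12 | x8) — x8 is true.
  18. (~x6 | x5) — ~x6 is true.
  19. (~x1 | ~x5 | x9) — ~x1 is true.
  20. (x7 | ~x9) — ~x9 is true.
  21. (x1 | x2) — x2 is true.
  22. (x4 | ~x11) — ~x11 is true.

x1=F  x2=T  x3=T  x4=F  x5=T  x6=F  x7=F  x8=T  x9=F  x10=T  x11=F  x12=T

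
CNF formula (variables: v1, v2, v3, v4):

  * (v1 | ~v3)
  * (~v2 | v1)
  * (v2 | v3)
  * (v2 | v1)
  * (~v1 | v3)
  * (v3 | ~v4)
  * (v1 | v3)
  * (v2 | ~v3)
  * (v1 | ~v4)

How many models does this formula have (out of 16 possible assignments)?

2

Satisfying assignments:
  v1=T v2=T v3=T v4=F
  v1=T v2=T v3=T v4=T
That's 2 in total.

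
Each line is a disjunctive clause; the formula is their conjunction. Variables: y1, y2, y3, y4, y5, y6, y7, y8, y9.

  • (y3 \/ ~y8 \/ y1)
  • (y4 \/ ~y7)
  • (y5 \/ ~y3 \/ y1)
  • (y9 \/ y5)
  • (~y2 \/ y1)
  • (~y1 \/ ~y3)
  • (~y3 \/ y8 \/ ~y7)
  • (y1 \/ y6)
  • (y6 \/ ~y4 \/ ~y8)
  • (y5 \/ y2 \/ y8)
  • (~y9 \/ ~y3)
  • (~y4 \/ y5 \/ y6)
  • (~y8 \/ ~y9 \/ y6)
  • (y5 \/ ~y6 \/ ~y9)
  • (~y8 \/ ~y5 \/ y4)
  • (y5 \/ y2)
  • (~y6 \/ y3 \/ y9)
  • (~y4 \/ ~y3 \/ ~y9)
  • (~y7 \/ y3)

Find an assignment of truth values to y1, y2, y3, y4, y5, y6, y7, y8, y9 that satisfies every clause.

y1=0, y2=0, y3=0, y4=1, y5=1, y6=1, y7=0, y8=0, y9=1

Check each clause:
  1. (~y8 \/ y3 \/ y1) — ~y8 is true.
  2. (~y7 \/ y4) — ~y7 is true.
  3. (y5 \/ ~y3 \/ y1) — y5 is true.
  4. (y9 \/ y5) — y9 is true.
  5. (~y2 \/ y1) — ~y2 is true.
  6. (~y3 \/ ~y1) — ~y3 is true.
  7. (~y3 \/ y8 \/ ~y7) — ~y7 is true.
  8. (y1 \/ y6) — y6 is true.
  9. (y6 \/ ~y8 \/ ~y4) — ~y8 is true.
  10. (y8 \/ y2 \/ y5) — y5 is true.
  11. (~y3 \/ ~y9) — ~y3 is true.
  12. (y5 \/ ~y4 \/ y6) — y5 is true.
  13. (~y8 \/ ~y9 \/ y6) — ~y8 is true.
  14. (~y9 \/ ~y6 \/ y5) — y5 is true.
  15. (~y8 \/ y4 \/ ~y5) — ~y8 is true.
  16. (y2 \/ y5) — y5 is true.
  17. (~y6 \/ y3 \/ y9) — y9 is true.
  18. (~y3 \/ ~y9 \/ ~y4) — ~y3 is true.
  19. (~y7 \/ y3) — ~y7 is true.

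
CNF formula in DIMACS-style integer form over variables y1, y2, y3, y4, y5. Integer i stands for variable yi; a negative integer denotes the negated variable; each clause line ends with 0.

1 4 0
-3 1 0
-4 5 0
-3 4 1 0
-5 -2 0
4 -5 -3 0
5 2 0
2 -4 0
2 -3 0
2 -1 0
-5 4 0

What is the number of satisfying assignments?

2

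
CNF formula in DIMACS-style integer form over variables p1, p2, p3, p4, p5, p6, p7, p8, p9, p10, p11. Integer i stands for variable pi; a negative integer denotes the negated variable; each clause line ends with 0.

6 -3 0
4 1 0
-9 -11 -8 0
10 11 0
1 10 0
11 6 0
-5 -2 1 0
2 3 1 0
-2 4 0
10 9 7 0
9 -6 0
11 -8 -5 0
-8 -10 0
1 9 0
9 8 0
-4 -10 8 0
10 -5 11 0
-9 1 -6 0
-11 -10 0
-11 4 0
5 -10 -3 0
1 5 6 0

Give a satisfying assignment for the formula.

p1 = True, p2 = True, p3 = True, p4 = True, p5 = True, p6 = True, p7 = True, p8 = False, p9 = True, p10 = False, p11 = True

p1 occurs only positively in the remaining clauses — set p1 = True.
p7 occurs only positively in the remaining clauses — set p7 = True.
Branch on p2: take p2 = True.
  then p4 is forced to True.
Branch on p3: take p3 = True.
  then p6 is forced to True.
  then p9 is forced to True.
Branch on p5: take p5 = True.
The remaining clauses are satisfied by p8 = False, p10 = False, p11 = True.
Every clause has at least one true literal under this assignment.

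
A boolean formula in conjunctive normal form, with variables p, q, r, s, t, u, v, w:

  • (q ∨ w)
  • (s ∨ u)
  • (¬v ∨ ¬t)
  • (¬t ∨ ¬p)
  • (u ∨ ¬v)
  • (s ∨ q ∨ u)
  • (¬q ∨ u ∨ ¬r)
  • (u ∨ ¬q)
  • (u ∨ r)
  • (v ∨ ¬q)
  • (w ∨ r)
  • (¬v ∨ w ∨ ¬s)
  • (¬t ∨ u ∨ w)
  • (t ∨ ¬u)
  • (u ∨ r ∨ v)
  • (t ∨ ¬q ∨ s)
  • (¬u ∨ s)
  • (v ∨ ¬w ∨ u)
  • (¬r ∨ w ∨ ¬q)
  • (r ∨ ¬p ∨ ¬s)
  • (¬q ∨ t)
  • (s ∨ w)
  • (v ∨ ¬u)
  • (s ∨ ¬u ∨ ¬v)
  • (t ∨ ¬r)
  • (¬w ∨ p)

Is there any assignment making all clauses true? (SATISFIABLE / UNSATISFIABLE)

u = True:
  propagation gives t=True, v=False; an empty clause results — contradiction.
u = False:
  propagation gives s=True, v=False, q=False, w=True; an empty clause results — contradiction.
Every branch closes, so no satisfying assignment exists.

UNSATISFIABLE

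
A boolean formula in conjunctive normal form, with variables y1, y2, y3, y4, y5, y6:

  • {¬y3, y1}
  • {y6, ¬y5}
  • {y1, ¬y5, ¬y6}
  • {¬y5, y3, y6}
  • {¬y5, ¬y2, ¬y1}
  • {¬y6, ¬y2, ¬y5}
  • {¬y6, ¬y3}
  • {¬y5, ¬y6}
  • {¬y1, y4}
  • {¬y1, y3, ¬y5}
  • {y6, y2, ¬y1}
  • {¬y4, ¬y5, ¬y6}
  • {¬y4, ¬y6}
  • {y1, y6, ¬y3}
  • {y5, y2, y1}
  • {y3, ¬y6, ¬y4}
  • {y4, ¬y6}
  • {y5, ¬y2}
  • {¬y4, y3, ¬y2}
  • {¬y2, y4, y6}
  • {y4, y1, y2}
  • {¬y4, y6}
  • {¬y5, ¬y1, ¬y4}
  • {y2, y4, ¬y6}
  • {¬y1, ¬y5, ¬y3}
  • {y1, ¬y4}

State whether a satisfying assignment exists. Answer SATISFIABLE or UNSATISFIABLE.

UNSATISFIABLE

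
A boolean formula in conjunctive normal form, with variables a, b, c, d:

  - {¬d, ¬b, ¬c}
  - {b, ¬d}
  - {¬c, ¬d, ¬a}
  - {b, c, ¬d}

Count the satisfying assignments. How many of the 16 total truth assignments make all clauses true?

Case analysis on d and b:
  d=T, b=T: remaining (a,c) ∈ {(F,F); (T,F)} — 2.
  d=T, b=F: a clause becomes empty — 0.
  d=F, b=T: remaining (a,c) ∈ {(F,F); (F,T); (T,F); (T,T)} — 4.
  d=F, b=F: remaining (a,c) ∈ {(F,F); (F,T); (T,F); (T,T)} — 4.
Total: 2 + 0 + 4 + 4 = 10.

10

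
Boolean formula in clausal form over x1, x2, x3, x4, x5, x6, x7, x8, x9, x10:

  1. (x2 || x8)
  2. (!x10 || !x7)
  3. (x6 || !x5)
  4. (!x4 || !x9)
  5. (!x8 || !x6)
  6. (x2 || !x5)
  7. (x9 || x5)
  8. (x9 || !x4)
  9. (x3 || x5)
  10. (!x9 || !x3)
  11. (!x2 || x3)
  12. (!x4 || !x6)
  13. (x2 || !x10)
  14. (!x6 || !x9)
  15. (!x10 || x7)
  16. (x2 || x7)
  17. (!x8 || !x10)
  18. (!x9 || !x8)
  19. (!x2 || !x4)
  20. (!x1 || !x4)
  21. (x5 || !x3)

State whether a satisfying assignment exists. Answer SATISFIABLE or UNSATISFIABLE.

Pure literal: x1 appears only negated; assign x1 = False.
Pure literal: x4 appears only negated; assign x4 = False.
Try x2 = True.
  then x3 is forced to True.
  then x9 is forced to False.
  then x5 is forced to True.
  then x6 is forced to True.
  then x8 is forced to False.
Try x7 = True.
  then x10 is forced to False.
Every clause has at least one true literal under this assignment.
So x1=0  x2=1  x3=1  x4=0  x5=1  x6=1  x7=1  x8=0  x9=0  x10=0 is a satisfying assignment.

SATISFIABLE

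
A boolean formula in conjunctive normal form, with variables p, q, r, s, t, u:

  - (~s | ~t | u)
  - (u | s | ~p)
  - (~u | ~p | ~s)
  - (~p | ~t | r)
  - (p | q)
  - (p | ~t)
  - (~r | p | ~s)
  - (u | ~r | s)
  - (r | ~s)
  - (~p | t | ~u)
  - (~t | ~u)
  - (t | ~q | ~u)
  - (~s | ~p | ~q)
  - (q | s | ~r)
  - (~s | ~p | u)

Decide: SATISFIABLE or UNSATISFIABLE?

Branch on p: take p = False.
  then q is forced to True.
  then t is forced to False.
  then u is forced to False.
Set r = False and propagate.
  then s is forced to False.
So p = 0  q = 1  r = 0  s = 0  t = 0  u = 0 is a satisfying assignment.

SATISFIABLE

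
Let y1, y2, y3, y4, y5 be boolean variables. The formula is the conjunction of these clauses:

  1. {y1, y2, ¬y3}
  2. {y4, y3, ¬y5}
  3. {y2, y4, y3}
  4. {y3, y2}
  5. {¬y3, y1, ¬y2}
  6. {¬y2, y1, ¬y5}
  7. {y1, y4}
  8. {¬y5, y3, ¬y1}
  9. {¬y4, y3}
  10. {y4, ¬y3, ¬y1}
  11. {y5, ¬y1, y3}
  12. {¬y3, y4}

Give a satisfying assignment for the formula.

Try y1 = True.
The remaining clauses are satisfied by y2 = True, y3 = True, y4 = True, y5 = True.
Check each clause:
  1. {¬y3, y2, y1} — y1 is true.
  2. {y4, y3, ¬y5} — y3 is true.
  3. {y3, y2, y4} — y2 is true.
  4. {y2, y3} — y2 is true.
  5. {y1, ¬y2, ¬y3} — y1 is true.
  6. {¬y2, y1, ¬y5} — y1 is true.
  7. {y1, y4} — y1 is true.
  8. {¬y1, y3, ¬y5} — y3 is true.
  9. {¬y4, y3} — y3 is true.
  10. {¬y3, ¬y1, y4} — y4 is true.
  11. {y3, ¬y1, y5} — y3 is true.
  12. {y4, ¬y3} — y4 is true.

y1 = T  y2 = T  y3 = T  y4 = T  y5 = T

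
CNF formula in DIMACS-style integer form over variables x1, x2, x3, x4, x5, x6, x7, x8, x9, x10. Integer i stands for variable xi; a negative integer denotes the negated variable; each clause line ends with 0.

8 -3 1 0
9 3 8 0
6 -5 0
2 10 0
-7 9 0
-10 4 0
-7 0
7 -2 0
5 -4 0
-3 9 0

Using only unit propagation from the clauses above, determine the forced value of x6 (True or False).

(!x7) is a unit clause: x7 = False.
(!x2 || x7) with x7 = False leaves only !x2, so x2 = False.
(x2 || x10) with x2 = False leaves only x10, so x10 = True.
(x4 || !x10): since x10 = True, the clause reduces to (x4). x4 = True.
(x5 || !x4): since x4 = True, the clause reduces to (x5). x5 = True.
(!x5 || x6) with x5 = True leaves only x6, so x6 = True.

True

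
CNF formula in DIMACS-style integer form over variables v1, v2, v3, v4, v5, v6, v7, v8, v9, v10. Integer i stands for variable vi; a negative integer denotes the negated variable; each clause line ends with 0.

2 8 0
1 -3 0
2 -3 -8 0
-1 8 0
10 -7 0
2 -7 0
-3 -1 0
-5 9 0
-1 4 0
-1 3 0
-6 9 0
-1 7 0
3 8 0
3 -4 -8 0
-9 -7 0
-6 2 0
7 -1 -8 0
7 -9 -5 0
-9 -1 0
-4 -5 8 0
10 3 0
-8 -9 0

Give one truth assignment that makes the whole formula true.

Pure literal: v5 appears only negated; assign v5 = False.
Pure literal: v6 appears only negated; assign v6 = False.
Set v1 = False and propagate.
  then v3 is forced to False.
  then v8 is forced to True.
  then v4 is forced to False.
  then v10 is forced to True.
  then v9 is forced to False.
Try v2 = False.
  then v7 is forced to False.
Every clause has at least one true literal under this assignment.

v1=False, v2=False, v3=False, v4=False, v5=False, v6=False, v7=False, v8=True, v9=False, v10=True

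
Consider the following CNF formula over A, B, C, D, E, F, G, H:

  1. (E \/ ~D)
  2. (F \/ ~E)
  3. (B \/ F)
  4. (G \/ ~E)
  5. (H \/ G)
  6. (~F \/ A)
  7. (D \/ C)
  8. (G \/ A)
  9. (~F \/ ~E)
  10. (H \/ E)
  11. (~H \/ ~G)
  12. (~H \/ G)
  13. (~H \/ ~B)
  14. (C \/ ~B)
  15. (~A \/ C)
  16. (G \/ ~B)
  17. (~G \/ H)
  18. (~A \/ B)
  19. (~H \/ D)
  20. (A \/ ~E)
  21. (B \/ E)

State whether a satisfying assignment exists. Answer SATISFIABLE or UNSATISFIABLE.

UNSATISFIABLE

E = True:
  propagation gives F=True; an empty clause results — contradiction.
E = False:
  propagation gives D=False, C=True, H=True; an empty clause results — contradiction.
Every branch closes, so no satisfying assignment exists.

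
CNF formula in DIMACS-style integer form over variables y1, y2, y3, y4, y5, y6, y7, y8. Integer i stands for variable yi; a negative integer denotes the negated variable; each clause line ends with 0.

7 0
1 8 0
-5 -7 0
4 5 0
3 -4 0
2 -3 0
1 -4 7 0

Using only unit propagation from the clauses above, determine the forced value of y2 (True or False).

True

(y7) stands alone — y7 = True.
In (¬y7 ∨ ¬y5), ¬y7 is now false; ¬y5 must hold, so y5 = False.
From (y5 ∨ y4) and y5 = False: y4 = True.
(y3 ∨ ¬y4): since y4 = True, the clause reduces to (y3). y3 = True.
In (y2 ∨ ¬y3), ¬y3 is now false; y2 must hold, so y2 = True.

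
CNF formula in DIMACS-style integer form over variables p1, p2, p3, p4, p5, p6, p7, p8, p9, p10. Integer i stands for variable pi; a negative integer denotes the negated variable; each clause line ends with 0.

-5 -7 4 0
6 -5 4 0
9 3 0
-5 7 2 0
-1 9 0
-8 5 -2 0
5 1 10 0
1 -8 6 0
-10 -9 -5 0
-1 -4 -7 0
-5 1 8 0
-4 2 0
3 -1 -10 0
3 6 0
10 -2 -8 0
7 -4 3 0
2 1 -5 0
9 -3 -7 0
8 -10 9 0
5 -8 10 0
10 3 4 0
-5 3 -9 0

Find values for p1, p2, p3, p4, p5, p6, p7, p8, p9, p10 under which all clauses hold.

p1=1  p2=0  p3=1  p4=0  p5=0  p6=0  p7=0  p8=0  p9=1  p10=0

Branch on p1: take p1 = True.
  then p9 is forced to True.
For the remaining variables, p2 = False, p3 = True, p4 = False, p5 = False, p6 = False, p7 = False, p8 = False, p10 = False works.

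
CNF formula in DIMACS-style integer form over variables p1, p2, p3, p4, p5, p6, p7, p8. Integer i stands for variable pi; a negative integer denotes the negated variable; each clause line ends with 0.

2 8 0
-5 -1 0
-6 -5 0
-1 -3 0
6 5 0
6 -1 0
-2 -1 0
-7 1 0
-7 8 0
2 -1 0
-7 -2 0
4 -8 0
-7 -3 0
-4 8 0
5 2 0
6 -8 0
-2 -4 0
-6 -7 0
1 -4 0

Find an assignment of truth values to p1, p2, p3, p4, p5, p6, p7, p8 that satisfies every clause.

p1=F, p2=T, p3=F, p4=F, p5=F, p6=T, p7=F, p8=F

Pure literal: p3 appears only negated; assign p3 = False.
p7 occurs only negated in the remaining clauses — set p7 = False.
Try p1 = False.
  then p4 is forced to False.
  then p8 is forced to False.
  then p2 is forced to True.
Branch on p5: take p5 = False.
  then p6 is forced to True.
Check each clause:
  1. (p2 \/ p8) — p2 is true.
  2. (~p5 \/ ~p1) — ~p5 is true.
  3. (~p6 \/ ~p5) — ~p5 is true.
  4. (~p1 \/ ~p3) — ~p3 is true.
  5. (p5 \/ p6) — p6 is true.
  6. (~p1 \/ p6) — ~p1 is true.
  7. (~p1 \/ ~p2) — ~p1 is true.
  8. (p1 \/ ~p7) — ~p7 is true.
  9. (~p7 \/ p8) — ~p7 is true.
  10. (p2 \/ ~p1) — p2 is true.
  11. (~p7 \/ ~p2) — ~p7 is true.
  12. (~p8 \/ p4) — ~p8 is true.
  13. (~p3 \/ ~p7) — ~p7 is true.
  14. (~p4 \/ p8) — ~p4 is true.
  15. (p5 \/ p2) — p2 is true.
  16. (p6 \/ ~p8) — ~p8 is true.
  17. (~p2 \/ ~p4) — ~p4 is true.
  18. (~p6 \/ ~p7) — ~p7 is true.
  19. (p1 \/ ~p4) — ~p4 is true.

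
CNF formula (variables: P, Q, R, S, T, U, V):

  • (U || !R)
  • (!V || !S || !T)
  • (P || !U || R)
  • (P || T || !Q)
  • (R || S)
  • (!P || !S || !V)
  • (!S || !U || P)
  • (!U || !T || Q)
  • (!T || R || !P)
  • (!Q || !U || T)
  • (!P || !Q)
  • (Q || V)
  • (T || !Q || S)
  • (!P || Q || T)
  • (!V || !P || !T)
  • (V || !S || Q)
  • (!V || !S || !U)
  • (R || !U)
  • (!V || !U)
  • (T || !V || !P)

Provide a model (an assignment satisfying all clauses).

P=F, Q=T, R=F, S=T, T=T, U=F, V=F

Check each clause:
  1. (!R || U) — !R is true.
  2. (!V || !S || !T) — !V is true.
  3. (R || P || !U) — !U is true.
  4. (P || T || !Q) — T is true.
  5. (R || S) — S is true.
  6. (!S || !P || !V) — !V is true.
  7. (!S || !U || P) — !U is true.
  8. (!T || !U || Q) — Q is true.
  9. (R || !T || !P) — !P is true.
  10. (!U || T || !Q) — !U is true.
  11. (!Q || !P) — !P is true.
  12. (V || Q) — Q is true.
  13. (S || T || !Q) — S is true.
  14. (!P || T || Q) — Q is true.
  15. (!P || !V || !T) — !V is true.
  16. (Q || V || !S) — Q is true.
  17. (!S || !U || !V) — !V is true.
  18. (R || !U) — !U is true.
  19. (!U || !V) — !V is true.
  20. (!V || T || !P) — !V is true.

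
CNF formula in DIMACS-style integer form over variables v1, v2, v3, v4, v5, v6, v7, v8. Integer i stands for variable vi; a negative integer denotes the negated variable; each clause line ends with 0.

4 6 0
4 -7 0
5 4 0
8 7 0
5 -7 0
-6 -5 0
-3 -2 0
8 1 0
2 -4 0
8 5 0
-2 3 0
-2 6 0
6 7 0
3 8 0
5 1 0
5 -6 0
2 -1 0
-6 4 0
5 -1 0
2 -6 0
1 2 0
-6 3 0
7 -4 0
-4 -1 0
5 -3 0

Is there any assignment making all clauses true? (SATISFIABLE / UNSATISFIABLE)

UNSATISFIABLE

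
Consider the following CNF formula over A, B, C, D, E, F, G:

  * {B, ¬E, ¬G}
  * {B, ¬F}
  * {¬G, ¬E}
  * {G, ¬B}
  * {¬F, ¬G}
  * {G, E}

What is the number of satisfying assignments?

24

Split on G, then B.
  G=T, B=T: forces E=F; F=F; A, C, D free → 2^3 = 8.
  G=T, B=F: forces E=F; F=F; A, C, D free → 2^3 = 8.
  G=F, B=T: a clause becomes empty — 0.
  G=F, B=F: forces E=T; F=F; A, C, D free → 2^3 = 8.
Total: 8 + 8 + 0 + 8 = 24.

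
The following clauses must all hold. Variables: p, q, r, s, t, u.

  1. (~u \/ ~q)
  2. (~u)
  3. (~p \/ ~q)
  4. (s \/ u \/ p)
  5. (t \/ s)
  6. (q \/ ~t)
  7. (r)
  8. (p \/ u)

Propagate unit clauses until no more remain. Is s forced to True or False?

True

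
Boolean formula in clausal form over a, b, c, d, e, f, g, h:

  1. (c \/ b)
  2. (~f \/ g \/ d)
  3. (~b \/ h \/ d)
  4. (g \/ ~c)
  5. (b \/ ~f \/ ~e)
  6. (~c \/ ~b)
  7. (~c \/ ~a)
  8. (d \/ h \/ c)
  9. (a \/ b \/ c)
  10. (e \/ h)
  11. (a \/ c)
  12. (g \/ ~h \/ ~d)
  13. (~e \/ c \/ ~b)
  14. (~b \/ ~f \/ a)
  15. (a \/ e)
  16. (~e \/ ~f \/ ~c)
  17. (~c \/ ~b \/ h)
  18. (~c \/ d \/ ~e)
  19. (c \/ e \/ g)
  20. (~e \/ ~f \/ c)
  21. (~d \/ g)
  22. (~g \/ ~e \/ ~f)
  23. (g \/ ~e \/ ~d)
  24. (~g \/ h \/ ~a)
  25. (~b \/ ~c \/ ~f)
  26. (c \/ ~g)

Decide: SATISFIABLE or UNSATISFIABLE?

f occurs only negated in the remaining clauses — set f = False.
Set a = False and propagate.
  then c is forced to True.
  then g is forced to True.
  then b is forced to False.
  then e is forced to True.
  then d is forced to True.
h is now unconstrained; take h = False.
So a=F, b=F, c=T, d=T, e=T, f=F, g=T, h=F is a satisfying assignment.

SATISFIABLE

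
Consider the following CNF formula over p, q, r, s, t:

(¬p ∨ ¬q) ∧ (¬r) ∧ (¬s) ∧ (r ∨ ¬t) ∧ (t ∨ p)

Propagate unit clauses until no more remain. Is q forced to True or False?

False

(¬r) stands alone — r = False.
(¬s) stands alone — s = False.
(r ∨ ¬t) with r = False leaves only ¬t, so t = False.
(p ∨ t): since t = False, the clause reduces to (p). p = True.
(¬p ∨ ¬q): since p = True, the clause reduces to (¬q). q = False.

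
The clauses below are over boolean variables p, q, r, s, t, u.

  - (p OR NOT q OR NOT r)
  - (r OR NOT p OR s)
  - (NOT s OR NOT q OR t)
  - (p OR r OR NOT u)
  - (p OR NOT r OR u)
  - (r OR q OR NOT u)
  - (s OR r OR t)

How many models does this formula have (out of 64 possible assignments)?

Split on r, then p.
  r=T, p=T: u free; 7 ways for (q,s,t) × 2^1 = 14.
  r=T, p=F: remaining (q,s,t,u) ∈ {(F,F,F,T); (F,F,T,T); (F,T,F,T); (F,T,T,T)} — 4.
  r=F, p=T: remaining (q,s,t,u) ∈ {(F,T,F,F); (F,T,T,F); (T,T,T,F); (T,T,T,T)} — 4.
  r=F, p=F: 5 of the 16 assignments to (q,s,t,u) work.
Total: 14 + 4 + 4 + 5 = 27.

27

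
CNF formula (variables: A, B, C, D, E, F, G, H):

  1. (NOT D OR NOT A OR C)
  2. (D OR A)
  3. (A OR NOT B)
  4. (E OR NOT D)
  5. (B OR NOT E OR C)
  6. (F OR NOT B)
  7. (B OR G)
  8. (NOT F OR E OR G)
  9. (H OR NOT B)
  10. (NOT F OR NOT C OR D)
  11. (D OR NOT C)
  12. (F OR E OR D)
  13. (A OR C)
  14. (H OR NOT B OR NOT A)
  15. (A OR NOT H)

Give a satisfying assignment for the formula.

A = 1  B = 1  C = 1  D = 1  E = 1  F = 1  G = 0  H = 1

Check each clause:
  1. (NOT D OR NOT A OR C) — C is true.
  2. (A OR D) — A is true.
  3. (A OR NOT B) — A is true.
  4. (NOT D OR E) — E is true.
  5. (NOT E OR B OR C) — C is true.
  6. (F OR NOT B) — F is true.
  7. (B OR G) — B is true.
  8. (G OR E OR NOT F) — E is true.
  9. (NOT B OR H) — H is true.
  10. (D OR NOT F OR NOT C) — D is true.
  11. (NOT C OR D) — D is true.
  12. (E OR D OR F) — D is true.
  13. (A OR C) — A is true.
  14. (NOT B OR H OR NOT A) — H is true.
  15. (NOT H OR A) — A is true.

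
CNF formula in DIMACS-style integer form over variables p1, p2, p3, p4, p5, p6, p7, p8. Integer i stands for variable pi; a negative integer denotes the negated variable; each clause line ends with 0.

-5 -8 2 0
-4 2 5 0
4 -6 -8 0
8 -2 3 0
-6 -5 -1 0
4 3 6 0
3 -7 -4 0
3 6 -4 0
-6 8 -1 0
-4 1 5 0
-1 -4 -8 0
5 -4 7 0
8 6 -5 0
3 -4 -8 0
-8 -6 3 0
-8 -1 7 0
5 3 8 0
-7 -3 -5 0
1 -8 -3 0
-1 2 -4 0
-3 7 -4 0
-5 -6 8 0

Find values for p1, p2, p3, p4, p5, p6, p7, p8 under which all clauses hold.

p1=True, p2=True, p3=True, p4=False, p5=False, p6=False, p7=True, p8=False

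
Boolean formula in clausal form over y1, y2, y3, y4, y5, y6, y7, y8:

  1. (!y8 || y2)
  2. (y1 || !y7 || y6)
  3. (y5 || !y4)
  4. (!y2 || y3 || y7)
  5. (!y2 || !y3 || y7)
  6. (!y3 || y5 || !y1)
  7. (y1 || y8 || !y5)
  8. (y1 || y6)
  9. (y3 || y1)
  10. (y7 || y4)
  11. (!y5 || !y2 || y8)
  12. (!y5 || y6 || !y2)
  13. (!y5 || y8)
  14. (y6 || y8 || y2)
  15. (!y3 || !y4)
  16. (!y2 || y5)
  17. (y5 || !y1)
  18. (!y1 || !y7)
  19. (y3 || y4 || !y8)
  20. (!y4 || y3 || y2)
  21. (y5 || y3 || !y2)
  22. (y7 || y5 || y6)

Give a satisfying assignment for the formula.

y1=F, y2=F, y3=T, y4=F, y5=F, y6=T, y7=T, y8=F

y6 occurs only positively in the remaining clauses — set y6 = True.
Try y1 = False.
  then y3 is forced to True.
  then y4 is forced to False.
  then y7 is forced to True.
Try y2 = False.
  then y8 is forced to False.
  then y5 is forced to False.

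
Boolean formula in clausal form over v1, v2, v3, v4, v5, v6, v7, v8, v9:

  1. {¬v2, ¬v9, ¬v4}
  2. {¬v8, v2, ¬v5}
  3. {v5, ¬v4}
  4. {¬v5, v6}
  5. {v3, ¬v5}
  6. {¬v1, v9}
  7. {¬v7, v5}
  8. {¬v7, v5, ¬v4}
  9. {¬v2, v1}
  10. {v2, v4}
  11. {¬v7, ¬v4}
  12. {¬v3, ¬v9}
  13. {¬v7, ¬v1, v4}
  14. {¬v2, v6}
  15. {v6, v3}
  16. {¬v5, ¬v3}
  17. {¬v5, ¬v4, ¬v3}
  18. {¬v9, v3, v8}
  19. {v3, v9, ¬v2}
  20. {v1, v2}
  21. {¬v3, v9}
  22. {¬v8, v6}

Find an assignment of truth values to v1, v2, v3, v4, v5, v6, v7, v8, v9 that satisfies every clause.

v1=T, v2=T, v3=F, v4=F, v5=F, v6=T, v7=F, v8=T, v9=T

Pure literal: v6 appears only positively; assign v6 = True.
Pure literal: v7 appears only negated; assign v7 = False.
Try v1 = True.
  then v9 is forced to True.
  then v3 is forced to False.
  then v5 is forced to False.
  then v4 is forced to False.
  then v2 is forced to True.
  then v8 is forced to True.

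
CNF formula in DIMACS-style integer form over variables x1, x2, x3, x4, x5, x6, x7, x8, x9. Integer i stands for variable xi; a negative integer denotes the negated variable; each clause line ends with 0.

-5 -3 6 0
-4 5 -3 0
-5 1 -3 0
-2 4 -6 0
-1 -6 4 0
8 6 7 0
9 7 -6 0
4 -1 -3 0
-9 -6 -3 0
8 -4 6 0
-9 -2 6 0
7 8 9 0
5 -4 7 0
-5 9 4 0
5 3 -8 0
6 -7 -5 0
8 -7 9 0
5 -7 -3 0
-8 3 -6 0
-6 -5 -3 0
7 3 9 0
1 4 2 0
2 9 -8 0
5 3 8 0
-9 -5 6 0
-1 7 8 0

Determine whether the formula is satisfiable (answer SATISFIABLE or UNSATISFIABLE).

SATISFIABLE

Set x1 = False and propagate.
The remaining clauses are satisfied by x2 = False, x3 = False, x4 = True, x5 = True, x6 = True, x7 = True, x8 = False, x9 = True.
Every clause has at least one true literal under this assignment.
So x1=False, x2=False, x3=False, x4=True, x5=True, x6=True, x7=True, x8=False, x9=True is a satisfying assignment.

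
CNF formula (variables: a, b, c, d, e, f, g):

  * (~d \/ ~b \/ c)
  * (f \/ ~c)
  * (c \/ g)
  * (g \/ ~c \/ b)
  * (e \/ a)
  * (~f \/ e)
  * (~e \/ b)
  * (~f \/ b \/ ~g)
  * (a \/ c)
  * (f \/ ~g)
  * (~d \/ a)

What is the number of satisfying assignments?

7

Split on c, then b.
  c=1, b=1: g free; 3 ways for (a,d,e,f) × 2^1 = 6.
  c=1, b=0: a clause becomes empty — 0.
  c=0, b=1: remaining (a,d,e,f,g) ∈ {(1,0,1,1,1)} — 1.
  c=0, b=0: a clause becomes empty — 0.
Total: 6 + 0 + 1 + 0 = 7.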